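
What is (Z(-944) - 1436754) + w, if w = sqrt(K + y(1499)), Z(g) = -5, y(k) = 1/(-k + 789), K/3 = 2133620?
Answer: -1436759 + sqrt(3226673525290)/710 ≈ -1.4342e+6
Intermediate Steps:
K = 6400860 (K = 3*2133620 = 6400860)
y(k) = 1/(789 - k)
w = sqrt(3226673525290)/710 (w = sqrt(6400860 - 1/(-789 + 1499)) = sqrt(6400860 - 1/710) = sqrt(4544610599/710) = sqrt(3226673525290)/710 ≈ 2530.0)
(Z(-944) - 1436754) + w = (-5 - 1436754) + sqrt(3226673525290)/710 = -1436759 + sqrt(3226673525290)/710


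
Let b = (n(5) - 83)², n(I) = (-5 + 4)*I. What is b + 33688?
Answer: 41432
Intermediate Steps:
n(I) = -I
b = 7744 (b = (-1*5 - 83)² = (-5 - 83)² = (-88)² = 7744)
b + 33688 = 7744 + 33688 = 41432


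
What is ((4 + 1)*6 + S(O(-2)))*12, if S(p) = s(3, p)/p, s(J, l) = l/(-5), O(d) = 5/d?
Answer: 1788/5 ≈ 357.60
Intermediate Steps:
s(J, l) = -l/5 (s(J, l) = l*(-1/5) = -l/5)
S(p) = -1/5 (S(p) = (-p/5)/p = -1/5)
((4 + 1)*6 + S(O(-2)))*12 = ((4 + 1)*6 - 1/5)*12 = (5*6 - 1/5)*12 = (30 - 1/5)*12 = (149/5)*12 = 1788/5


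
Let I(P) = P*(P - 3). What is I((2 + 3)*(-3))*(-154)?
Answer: -41580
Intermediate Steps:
I(P) = P*(-3 + P)
I((2 + 3)*(-3))*(-154) = (((2 + 3)*(-3))*(-3 + (2 + 3)*(-3)))*(-154) = ((5*(-3))*(-3 + 5*(-3)))*(-154) = -15*(-3 - 15)*(-154) = -15*(-18)*(-154) = 270*(-154) = -41580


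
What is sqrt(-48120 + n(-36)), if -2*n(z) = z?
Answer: I*sqrt(48102) ≈ 219.32*I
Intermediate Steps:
n(z) = -z/2
sqrt(-48120 + n(-36)) = sqrt(-48120 - 1/2*(-36)) = sqrt(-48120 + 18) = sqrt(-48102) = I*sqrt(48102)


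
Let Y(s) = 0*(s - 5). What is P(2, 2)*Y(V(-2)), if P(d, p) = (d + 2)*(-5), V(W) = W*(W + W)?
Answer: 0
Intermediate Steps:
V(W) = 2*W**2 (V(W) = W*(2*W) = 2*W**2)
P(d, p) = -10 - 5*d (P(d, p) = (2 + d)*(-5) = -10 - 5*d)
Y(s) = 0 (Y(s) = 0*(-5 + s) = 0)
P(2, 2)*Y(V(-2)) = (-10 - 5*2)*0 = (-10 - 10)*0 = -20*0 = 0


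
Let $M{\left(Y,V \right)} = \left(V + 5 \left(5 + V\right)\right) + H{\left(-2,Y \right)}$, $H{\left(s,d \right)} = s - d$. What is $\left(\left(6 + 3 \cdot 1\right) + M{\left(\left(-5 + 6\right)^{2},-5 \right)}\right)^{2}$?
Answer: $1$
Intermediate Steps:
$M{\left(Y,V \right)} = 23 - Y + 6 V$ ($M{\left(Y,V \right)} = \left(V + 5 \left(5 + V\right)\right) - \left(2 + Y\right) = \left(V + \left(25 + 5 V\right)\right) - \left(2 + Y\right) = \left(25 + 6 V\right) - \left(2 + Y\right) = 23 - Y + 6 V$)
$\left(\left(6 + 3 \cdot 1\right) + M{\left(\left(-5 + 6\right)^{2},-5 \right)}\right)^{2} = \left(\left(6 + 3 \cdot 1\right) + \left(23 - \left(-5 + 6\right)^{2} + 6 \left(-5\right)\right)\right)^{2} = \left(\left(6 + 3\right) - 8\right)^{2} = \left(9 - 8\right)^{2} = 1^{2} = 1$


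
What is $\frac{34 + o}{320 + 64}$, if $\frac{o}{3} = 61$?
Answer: $\frac{217}{384} \approx 0.5651$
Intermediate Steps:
$o = 183$ ($o = 3 \cdot 61 = 183$)
$\frac{34 + o}{320 + 64} = \frac{34 + 183}{320 + 64} = \frac{217}{384}$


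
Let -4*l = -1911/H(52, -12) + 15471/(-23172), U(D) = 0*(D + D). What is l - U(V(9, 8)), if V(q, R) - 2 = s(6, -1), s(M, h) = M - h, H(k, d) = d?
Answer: -612445/15448 ≈ -39.646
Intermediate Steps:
V(q, R) = 9 (V(q, R) = 2 + (6 - 1*(-1)) = 2 + (6 + 1) = 2 + 7 = 9)
U(D) = 0 (U(D) = 0*(2*D) = 0)
l = -612445/15448 (l = -(-1911/(-12) + 15471/(-23172))/4 = -(-1911*(-1/12) + 15471*(-1/23172))/4 = -(637/4 - 5157/7724)/4 = -1/4*612445/3862 = -612445/15448 ≈ -39.646)
l - U(V(9, 8)) = -612445/15448 - 1*0 = -612445/15448 + 0 = -612445/15448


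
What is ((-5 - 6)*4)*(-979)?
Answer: 43076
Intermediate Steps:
((-5 - 6)*4)*(-979) = -11*4*(-979) = -44*(-979) = 43076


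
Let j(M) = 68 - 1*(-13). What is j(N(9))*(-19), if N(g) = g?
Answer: -1539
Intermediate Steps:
j(M) = 81 (j(M) = 68 + 13 = 81)
j(N(9))*(-19) = 81*(-19) = -1539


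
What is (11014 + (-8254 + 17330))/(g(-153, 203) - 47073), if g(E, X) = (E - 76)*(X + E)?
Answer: -20090/58523 ≈ -0.34328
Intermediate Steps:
g(E, X) = (-76 + E)*(E + X)
(11014 + (-8254 + 17330))/(g(-153, 203) - 47073) = (11014 + (-8254 + 17330))/(((-153)² - 76*(-153) - 76*203 - 153*203) - 47073) = (11014 + 9076)/((23409 + 11628 - 15428 - 31059) - 47073) = 20090/(-11450 - 47073) = 20090/(-58523) = 20090*(-1/58523) = -20090/58523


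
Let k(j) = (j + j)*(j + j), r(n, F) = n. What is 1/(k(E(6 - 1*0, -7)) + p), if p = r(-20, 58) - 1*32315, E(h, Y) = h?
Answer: -1/32191 ≈ -3.1065e-5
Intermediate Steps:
k(j) = 4*j**2 (k(j) = (2*j)*(2*j) = 4*j**2)
p = -32335 (p = -20 - 1*32315 = -20 - 32315 = -32335)
1/(k(E(6 - 1*0, -7)) + p) = 1/(4*(6 - 1*0)**2 - 32335) = 1/(4*(6 + 0)**2 - 32335) = 1/(4*6**2 - 32335) = 1/(4*36 - 32335) = 1/(144 - 32335) = 1/(-32191) = -1/32191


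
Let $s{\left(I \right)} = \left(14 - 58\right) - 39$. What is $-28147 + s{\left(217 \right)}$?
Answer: $-28230$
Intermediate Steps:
$s{\left(I \right)} = -83$ ($s{\left(I \right)} = -44 - 39 = -83$)
$-28147 + s{\left(217 \right)} = -28147 - 83 = -28230$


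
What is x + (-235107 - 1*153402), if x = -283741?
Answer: -672250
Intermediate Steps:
x + (-235107 - 1*153402) = -283741 + (-235107 - 1*153402) = -283741 + (-235107 - 153402) = -283741 - 388509 = -672250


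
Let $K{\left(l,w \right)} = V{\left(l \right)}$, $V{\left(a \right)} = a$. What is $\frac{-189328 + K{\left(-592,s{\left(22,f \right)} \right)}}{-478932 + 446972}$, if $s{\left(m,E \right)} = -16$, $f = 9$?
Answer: $\frac{4748}{799} \approx 5.9424$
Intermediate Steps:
$K{\left(l,w \right)} = l$
$\frac{-189328 + K{\left(-592,s{\left(22,f \right)} \right)}}{-478932 + 446972} = \frac{-189328 - 592}{-478932 + 446972} = - \frac{189920}{-31960} = \left(-189920\right) \left(- \frac{1}{31960}\right) = \frac{4748}{799}$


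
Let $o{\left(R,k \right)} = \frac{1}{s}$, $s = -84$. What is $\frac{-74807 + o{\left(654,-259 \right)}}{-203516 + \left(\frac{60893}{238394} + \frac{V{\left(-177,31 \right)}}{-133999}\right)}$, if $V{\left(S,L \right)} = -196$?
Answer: $\frac{100366429847224567}{273051255935487330} \approx 0.36757$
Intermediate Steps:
$o{\left(R,k \right)} = - \frac{1}{84}$ ($o{\left(R,k \right)} = \frac{1}{-84} = - \frac{1}{84}$)
$\frac{-74807 + o{\left(654,-259 \right)}}{-203516 + \left(\frac{60893}{238394} + \frac{V{\left(-177,31 \right)}}{-133999}\right)} = \frac{-74807 - \frac{1}{84}}{-203516 + \left(\frac{60893}{238394} - \frac{196}{-133999}\right)} = - \frac{6283789}{84 \left(-203516 + \left(60893 \cdot \frac{1}{238394} - - \frac{196}{133999}\right)\right)} = - \frac{6283789}{84 \left(-203516 + \left(\frac{60893}{238394} + \frac{196}{133999}\right)\right)} = - \frac{6283789}{84 \left(-203516 + \frac{8206326331}{31944557606}\right)} = - \frac{6283789}{84 \left(- \frac{6501220379416365}{31944557606}\right)} = \left(- \frac{6283789}{84}\right) \left(- \frac{31944557606}{6501220379416365}\right) = \frac{100366429847224567}{273051255935487330}$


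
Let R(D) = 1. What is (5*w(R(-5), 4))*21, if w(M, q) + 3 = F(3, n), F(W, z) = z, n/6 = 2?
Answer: 945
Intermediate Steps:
n = 12 (n = 6*2 = 12)
w(M, q) = 9 (w(M, q) = -3 + 12 = 9)
(5*w(R(-5), 4))*21 = (5*9)*21 = 45*21 = 945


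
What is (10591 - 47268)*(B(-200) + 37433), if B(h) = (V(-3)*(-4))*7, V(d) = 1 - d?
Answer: -1368822317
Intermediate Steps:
B(h) = -112 (B(h) = ((1 - 1*(-3))*(-4))*7 = ((1 + 3)*(-4))*7 = (4*(-4))*7 = -16*7 = -112)
(10591 - 47268)*(B(-200) + 37433) = (10591 - 47268)*(-112 + 37433) = -36677*37321 = -1368822317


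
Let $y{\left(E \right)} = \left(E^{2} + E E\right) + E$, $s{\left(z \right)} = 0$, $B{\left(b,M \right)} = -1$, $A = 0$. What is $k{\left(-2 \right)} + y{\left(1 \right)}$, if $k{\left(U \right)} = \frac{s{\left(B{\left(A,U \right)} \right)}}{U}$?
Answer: $3$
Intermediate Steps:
$y{\left(E \right)} = E + 2 E^{2}$ ($y{\left(E \right)} = \left(E^{2} + E^{2}\right) + E = 2 E^{2} + E = E + 2 E^{2}$)
$k{\left(U \right)} = 0$ ($k{\left(U \right)} = \frac{0}{U} = 0$)
$k{\left(-2 \right)} + y{\left(1 \right)} = 0 + 1 \left(1 + 2 \cdot 1\right) = 0 + 1 \left(1 + 2\right) = 0 + 1 \cdot 3 = 0 + 3 = 3$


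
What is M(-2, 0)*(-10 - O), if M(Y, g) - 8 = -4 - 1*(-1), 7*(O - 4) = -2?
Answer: -480/7 ≈ -68.571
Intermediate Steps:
O = 26/7 (O = 4 + (1/7)*(-2) = 4 - 2/7 = 26/7 ≈ 3.7143)
M(Y, g) = 5 (M(Y, g) = 8 + (-4 - 1*(-1)) = 8 + (-4 + 1) = 8 - 3 = 5)
M(-2, 0)*(-10 - O) = 5*(-10 - 1*26/7) = 5*(-10 - 26/7) = 5*(-96/7) = -480/7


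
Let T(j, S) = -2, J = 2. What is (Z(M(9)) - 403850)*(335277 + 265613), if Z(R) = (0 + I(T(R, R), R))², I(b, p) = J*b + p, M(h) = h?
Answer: -242654404250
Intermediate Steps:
I(b, p) = p + 2*b (I(b, p) = 2*b + p = p + 2*b)
Z(R) = (-4 + R)² (Z(R) = (0 + (R + 2*(-2)))² = (0 + (R - 4))² = (0 + (-4 + R))² = (-4 + R)²)
(Z(M(9)) - 403850)*(335277 + 265613) = ((-4 + 9)² - 403850)*(335277 + 265613) = (5² - 403850)*600890 = (25 - 403850)*600890 = -403825*600890 = -242654404250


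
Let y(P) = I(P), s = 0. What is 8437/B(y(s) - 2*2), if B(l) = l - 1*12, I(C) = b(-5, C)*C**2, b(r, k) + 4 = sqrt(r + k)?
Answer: -8437/16 ≈ -527.31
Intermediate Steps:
b(r, k) = -4 + sqrt(k + r) (b(r, k) = -4 + sqrt(r + k) = -4 + sqrt(k + r))
I(C) = C**2*(-4 + sqrt(-5 + C)) (I(C) = (-4 + sqrt(C - 5))*C**2 = (-4 + sqrt(-5 + C))*C**2 = C**2*(-4 + sqrt(-5 + C)))
y(P) = P**2*(-4 + sqrt(-5 + P))
B(l) = -12 + l (B(l) = l - 12 = -12 + l)
8437/B(y(s) - 2*2) = 8437/(-12 + (0**2*(-4 + sqrt(-5 + 0)) - 2*2)) = 8437/(-12 + (0*(-4 + sqrt(-5)) - 4)) = 8437/(-12 + (0*(-4 + I*sqrt(5)) - 4)) = 8437/(-12 + (0 - 4)) = 8437/(-12 - 4) = 8437/(-16) = 8437*(-1/16) = -8437/16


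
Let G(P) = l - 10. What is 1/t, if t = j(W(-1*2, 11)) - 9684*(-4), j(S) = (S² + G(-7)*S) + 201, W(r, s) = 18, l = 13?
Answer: 1/39315 ≈ 2.5436e-5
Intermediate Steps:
G(P) = 3 (G(P) = 13 - 10 = 3)
j(S) = 201 + S² + 3*S (j(S) = (S² + 3*S) + 201 = 201 + S² + 3*S)
t = 39315 (t = (201 + 18² + 3*18) - 9684*(-4) = (201 + 324 + 54) - 1*(-38736) = 579 + 38736 = 39315)
1/t = 1/39315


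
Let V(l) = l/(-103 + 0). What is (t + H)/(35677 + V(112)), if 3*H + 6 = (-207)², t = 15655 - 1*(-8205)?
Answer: 3928523/3674619 ≈ 1.0691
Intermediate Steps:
V(l) = -l/103 (V(l) = l/(-103) = l*(-1/103) = -l/103)
t = 23860 (t = 15655 + 8205 = 23860)
H = 14281 (H = -2 + (⅓)*(-207)² = -2 + (⅓)*42849 = -2 + 14283 = 14281)
(t + H)/(35677 + V(112)) = (23860 + 14281)/(35677 - 1/103*112) = 38141/(35677 - 112/103) = 38141/(3674619/103) = 38141*(103/3674619) = 3928523/3674619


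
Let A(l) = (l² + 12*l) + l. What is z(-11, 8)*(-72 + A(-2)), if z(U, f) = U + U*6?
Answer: 7238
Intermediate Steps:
A(l) = l² + 13*l
z(U, f) = 7*U (z(U, f) = U + 6*U = 7*U)
z(-11, 8)*(-72 + A(-2)) = (7*(-11))*(-72 - 2*(13 - 2)) = -77*(-72 - 2*11) = -77*(-72 - 22) = -77*(-94) = 7238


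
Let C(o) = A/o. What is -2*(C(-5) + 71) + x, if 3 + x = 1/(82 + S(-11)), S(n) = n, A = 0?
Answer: -10294/71 ≈ -144.99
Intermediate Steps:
C(o) = 0 (C(o) = 0/o = 0)
x = -212/71 (x = -3 + 1/(82 - 11) = -3 + 1/71 = -212/71 ≈ -2.9859)
-2*(C(-5) + 71) + x = -2*(0 + 71) - 212/71 = -2*71 - 212/71 = -142 - 212/71 = -10294/71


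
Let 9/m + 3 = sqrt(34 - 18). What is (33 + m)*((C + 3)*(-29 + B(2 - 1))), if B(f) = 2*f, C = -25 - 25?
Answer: 53298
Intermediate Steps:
C = -50
m = 9 (m = 9/(-3 + sqrt(34 - 18)) = 9/(-3 + sqrt(16)) = 9/(-3 + 4) = 9/1 = 9*1 = 9)
(33 + m)*((C + 3)*(-29 + B(2 - 1))) = (33 + 9)*((-50 + 3)*(-29 + 2*(2 - 1))) = 42*(-47*(-29 + 2*1)) = 42*(-47*(-29 + 2)) = 42*(-47*(-27)) = 42*1269 = 53298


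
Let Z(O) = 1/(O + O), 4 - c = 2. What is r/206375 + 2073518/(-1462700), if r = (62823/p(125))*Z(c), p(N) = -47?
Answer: -805412793251/567505659500 ≈ -1.4192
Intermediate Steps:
c = 2 (c = 4 - 1*2 = 4 - 2 = 2)
Z(O) = 1/(2*O)
r = -62823/188 (r = (62823/(-47))*((½)/2) = (62823*(-1/47))*((½)*(½)) = -62823/47*¼ = -62823/188 ≈ -334.17)
r/206375 + 2073518/(-1462700) = -62823/188/206375 + 2073518/(-1462700) = -62823/188*1/206375 + 2073518*(-1/1462700) = -62823/38798500 - 1036759/731350 = -805412793251/567505659500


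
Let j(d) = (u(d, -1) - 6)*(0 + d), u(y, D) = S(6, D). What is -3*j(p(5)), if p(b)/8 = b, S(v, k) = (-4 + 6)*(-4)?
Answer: 1680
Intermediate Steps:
S(v, k) = -8 (S(v, k) = 2*(-4) = -8)
p(b) = 8*b
u(y, D) = -8
j(d) = -14*d (j(d) = (-8 - 6)*(0 + d) = -14*d)
-3*j(p(5)) = -(-42)*8*5 = -(-42)*40 = -3*(-560) = 1680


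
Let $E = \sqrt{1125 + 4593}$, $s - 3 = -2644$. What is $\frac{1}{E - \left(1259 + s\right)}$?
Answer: $\frac{691}{952103} - \frac{\sqrt{5718}}{1904206} \approx 0.00068605$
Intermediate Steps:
$s = -2641$ ($s = 3 - 2644 = -2641$)
$E = \sqrt{5718} \approx 75.617$
$\frac{1}{E - \left(1259 + s\right)} = \frac{1}{\sqrt{5718} - -1382} = \frac{1}{\sqrt{5718} + \left(-1259 + 2641\right)} = \frac{1}{\sqrt{5718} + 1382} = \frac{1}{1382 + \sqrt{5718}}$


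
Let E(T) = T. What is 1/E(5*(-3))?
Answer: -1/15 ≈ -0.066667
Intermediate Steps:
1/E(5*(-3)) = 1/(5*(-3)) = 1/(-15) = -1/15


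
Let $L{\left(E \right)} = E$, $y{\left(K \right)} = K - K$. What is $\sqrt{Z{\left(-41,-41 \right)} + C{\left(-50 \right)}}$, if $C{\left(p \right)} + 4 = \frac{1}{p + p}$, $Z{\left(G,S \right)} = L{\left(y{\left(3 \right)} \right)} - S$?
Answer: $\frac{3 \sqrt{411}}{10} \approx 6.0819$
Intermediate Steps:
$y{\left(K \right)} = 0$
$Z{\left(G,S \right)} = - S$ ($Z{\left(G,S \right)} = 0 - S = - S$)
$C{\left(p \right)} = -4 + \frac{1}{2 p}$ ($C{\left(p \right)} = -4 + \frac{1}{p + p} = -4 + \frac{1}{2 p}$)
$\sqrt{Z{\left(-41,-41 \right)} + C{\left(-50 \right)}} = \sqrt{\left(-1\right) \left(-41\right) - \left(4 - \frac{1}{2 \left(-50\right)}\right)} = \sqrt{41 + \left(-4 + \frac{1}{2} \left(- \frac{1}{50}\right)\right)} = \sqrt{41 - \frac{401}{100}} = \sqrt{\frac{3699}{100}} = \frac{3 \sqrt{411}}{10}$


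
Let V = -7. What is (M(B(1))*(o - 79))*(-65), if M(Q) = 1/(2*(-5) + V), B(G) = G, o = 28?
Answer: -195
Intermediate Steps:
M(Q) = -1/17 (M(Q) = 1/(2*(-5) - 7) = 1/(-10 - 7) = 1/(-17) = -1/17)
(M(B(1))*(o - 79))*(-65) = -(28 - 79)/17*(-65) = -1/17*(-51)*(-65) = 3*(-65) = -195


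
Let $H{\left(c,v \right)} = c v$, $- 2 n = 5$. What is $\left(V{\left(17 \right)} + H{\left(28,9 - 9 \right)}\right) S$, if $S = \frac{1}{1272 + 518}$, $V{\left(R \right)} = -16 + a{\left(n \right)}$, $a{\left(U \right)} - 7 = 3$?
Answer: $- \frac{3}{895} \approx -0.003352$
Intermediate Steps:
$n = - \frac{5}{2}$ ($n = \left(- \frac{1}{2}\right) 5 = - \frac{5}{2} \approx -2.5$)
$a{\left(U \right)} = 10$ ($a{\left(U \right)} = 7 + 3 = 10$)
$V{\left(R \right)} = -6$ ($V{\left(R \right)} = -16 + 10 = -6$)
$S = \frac{1}{1790} \approx 0.00055866$
$\left(V{\left(17 \right)} + H{\left(28,9 - 9 \right)}\right) S = \left(-6 + 28 \left(9 - 9\right)\right) \frac{1}{1790} = \left(-6 + 28 \cdot 0\right) \frac{1}{1790} = \left(-6 + 0\right) \frac{1}{1790} = \left(-6\right) \frac{1}{1790} = - \frac{3}{895}$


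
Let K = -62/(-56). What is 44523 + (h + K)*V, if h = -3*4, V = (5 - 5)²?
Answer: 44523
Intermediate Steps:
K = 31/28 (K = -62*(-1/56) = 31/28 ≈ 1.1071)
V = 0 (V = 0² = 0)
h = -12
44523 + (h + K)*V = 44523 + (-12 + 31/28)*0 = 44523 - 305/28*0 = 44523 + 0 = 44523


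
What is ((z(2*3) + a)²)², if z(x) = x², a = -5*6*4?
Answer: 49787136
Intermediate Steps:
a = -120 (a = -30*4 = -120)
((z(2*3) + a)²)² = (((2*3)² - 120)²)² = ((6² - 120)²)² = ((36 - 120)²)² = ((-84)²)² = 7056² = 49787136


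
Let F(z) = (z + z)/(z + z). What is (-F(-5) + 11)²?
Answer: 100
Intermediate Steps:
F(z) = 1 (F(z) = (2*z)/((2*z)) = (2*z)*(1/(2*z)) = 1)
(-F(-5) + 11)² = (-1*1 + 11)² = (-1 + 11)² = 10² = 100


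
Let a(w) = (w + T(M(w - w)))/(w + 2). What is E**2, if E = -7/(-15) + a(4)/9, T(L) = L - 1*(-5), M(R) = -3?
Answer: 676/2025 ≈ 0.33383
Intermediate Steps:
T(L) = 5 + L (T(L) = L + 5 = 5 + L)
a(w) = 1 (a(w) = (w + (5 - 3))/(w + 2) = (w + 2)/(2 + w) = (2 + w)/(2 + w) = 1)
E = 26/45 (E = -7/(-15) + 1/9 = -7*(-1/15) + 1*(1/9) = 7/15 + 1/9 = 26/45 ≈ 0.57778)
E**2 = (26/45)**2 = 676/2025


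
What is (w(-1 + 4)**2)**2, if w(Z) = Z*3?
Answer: 6561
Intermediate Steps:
w(Z) = 3*Z
(w(-1 + 4)**2)**2 = ((3*(-1 + 4))**2)**2 = ((3*3)**2)**2 = (9**2)**2 = 81**2 = 6561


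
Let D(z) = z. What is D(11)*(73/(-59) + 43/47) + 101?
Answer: 270239/2773 ≈ 97.454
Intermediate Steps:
D(11)*(73/(-59) + 43/47) + 101 = 11*(73/(-59) + 43/47) + 101 = 11*(73*(-1/59) + 43*(1/47)) + 101 = 11*(-73/59 + 43/47) + 101 = 11*(-894/2773) + 101 = -9834/2773 + 101 = 270239/2773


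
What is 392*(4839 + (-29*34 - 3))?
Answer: 1509200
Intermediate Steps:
392*(4839 + (-29*34 - 3)) = 392*(4839 + (-986 - 3)) = 392*(4839 - 989) = 392*3850 = 1509200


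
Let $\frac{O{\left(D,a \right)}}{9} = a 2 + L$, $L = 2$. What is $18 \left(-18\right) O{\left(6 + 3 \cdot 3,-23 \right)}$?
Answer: $128304$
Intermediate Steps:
$O{\left(D,a \right)} = 18 + 18 a$ ($O{\left(D,a \right)} = 9 \left(a 2 + 2\right) = 9 \left(2 a + 2\right) = 9 \left(2 + 2 a\right) = 18 + 18 a$)
$18 \left(-18\right) O{\left(6 + 3 \cdot 3,-23 \right)} = 18 \left(-18\right) \left(18 + 18 \left(-23\right)\right) = - 324 \left(18 - 414\right) = \left(-324\right) \left(-396\right) = 128304$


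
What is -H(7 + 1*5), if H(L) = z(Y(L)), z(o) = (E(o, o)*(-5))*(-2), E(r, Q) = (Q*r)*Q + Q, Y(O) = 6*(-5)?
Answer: 270300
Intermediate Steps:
Y(O) = -30
E(r, Q) = Q + r*Q**2 (E(r, Q) = r*Q**2 + Q = Q + r*Q**2)
z(o) = 10*o*(1 + o**2) (z(o) = ((o*(1 + o*o))*(-5))*(-2) = ((o*(1 + o**2))*(-5))*(-2) = -5*o*(1 + o**2)*(-2) = 10*o*(1 + o**2))
H(L) = -270300 (H(L) = 10*(-30)*(1 + (-30)**2) = 10*(-30)*(1 + 900) = 10*(-30)*901 = -270300)
-H(7 + 1*5) = -1*(-270300) = 270300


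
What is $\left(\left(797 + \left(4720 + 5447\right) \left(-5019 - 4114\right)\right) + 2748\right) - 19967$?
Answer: $-92871633$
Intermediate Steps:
$\left(\left(797 + \left(4720 + 5447\right) \left(-5019 - 4114\right)\right) + 2748\right) - 19967 = \left(\left(797 + 10167 \left(-9133\right)\right) + 2748\right) - 19967 = \left(\left(797 - 92855211\right) + 2748\right) - 19967 = \left(-92854414 + 2748\right) - 19967 = -92851666 - 19967 = -92871633$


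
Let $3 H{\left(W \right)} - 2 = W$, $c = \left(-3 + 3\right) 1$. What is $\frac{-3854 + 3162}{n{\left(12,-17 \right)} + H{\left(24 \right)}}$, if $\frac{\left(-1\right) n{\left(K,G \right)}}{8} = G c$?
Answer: $- \frac{1038}{13} \approx -79.846$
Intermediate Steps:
$c = 0$ ($c = 0 \cdot 1 = 0$)
$H{\left(W \right)} = \frac{2}{3} + \frac{W}{3}$
$n{\left(K,G \right)} = 0$ ($n{\left(K,G \right)} = - 8 G 0 = \left(-8\right) 0 = 0$)
$\frac{-3854 + 3162}{n{\left(12,-17 \right)} + H{\left(24 \right)}} = \frac{-3854 + 3162}{0 + \left(\frac{2}{3} + \frac{1}{3} \cdot 24\right)} = - \frac{692}{0 + \left(\frac{2}{3} + 8\right)} = - \frac{692}{0 + \frac{26}{3}} = - \frac{692}{\frac{26}{3}} = \left(-692\right) \frac{3}{26} = - \frac{1038}{13}$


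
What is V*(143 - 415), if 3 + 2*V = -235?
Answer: 32368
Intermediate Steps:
V = -119 (V = -3/2 + (½)*(-235) = -3/2 - 235/2 = -119)
V*(143 - 415) = -119*(143 - 415) = -119*(-272) = 32368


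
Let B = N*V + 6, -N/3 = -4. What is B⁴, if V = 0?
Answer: 1296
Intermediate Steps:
N = 12 (N = -3*(-4) = 12)
B = 6 (B = 12*0 + 6 = 0 + 6 = 6)
B⁴ = 6⁴ = 1296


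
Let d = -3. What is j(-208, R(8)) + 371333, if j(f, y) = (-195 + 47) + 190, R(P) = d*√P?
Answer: 371375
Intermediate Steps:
R(P) = -3*√P
j(f, y) = 42 (j(f, y) = -148 + 190 = 42)
j(-208, R(8)) + 371333 = 42 + 371333 = 371375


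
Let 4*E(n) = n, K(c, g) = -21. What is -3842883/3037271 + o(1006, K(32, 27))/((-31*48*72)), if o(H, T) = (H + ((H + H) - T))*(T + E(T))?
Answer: -75296273623/144622695936 ≈ -0.52064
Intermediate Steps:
E(n) = n/4
o(H, T) = 5*T*(-T + 3*H)/4 (o(H, T) = (H + ((H + H) - T))*(T + T/4) = (H + (2*H - T))*(5*T/4) = (H + (-T + 2*H))*(5*T/4) = (-T + 3*H)*(5*T/4) = 5*T*(-T + 3*H)/4)
-3842883/3037271 + o(1006, K(32, 27))/((-31*48*72)) = -3842883/3037271 + ((5/4)*(-21)*(-1*(-21) + 3*1006))/((-31*48*72)) = -3842883*1/3037271 + ((5/4)*(-21)*(21 + 3018))/((-1488*72)) = -3842883/3037271 + ((5/4)*(-21)*3039)/(-107136) = -3842883/3037271 - 319095/4*(-1/107136) = -3842883/3037271 + 35455/47616 = -75296273623/144622695936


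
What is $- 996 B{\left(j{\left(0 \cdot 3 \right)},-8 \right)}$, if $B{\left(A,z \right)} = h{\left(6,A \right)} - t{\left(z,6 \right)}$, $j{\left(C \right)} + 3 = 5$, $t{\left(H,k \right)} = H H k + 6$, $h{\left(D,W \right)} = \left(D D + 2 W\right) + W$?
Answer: $346608$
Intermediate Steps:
$h{\left(D,W \right)} = D^{2} + 3 W$ ($h{\left(D,W \right)} = \left(D^{2} + 2 W\right) + W = D^{2} + 3 W$)
$t{\left(H,k \right)} = 6 + k H^{2}$ ($t{\left(H,k \right)} = H^{2} k + 6 = k H^{2} + 6 = 6 + k H^{2}$)
$j{\left(C \right)} = 2$ ($j{\left(C \right)} = -3 + 5 = 2$)
$B{\left(A,z \right)} = 30 - 6 z^{2} + 3 A$ ($B{\left(A,z \right)} = \left(6^{2} + 3 A\right) - \left(6 + 6 z^{2}\right) = \left(36 + 3 A\right) - \left(6 + 6 z^{2}\right) = 30 - 6 z^{2} + 3 A$)
$- 996 B{\left(j{\left(0 \cdot 3 \right)},-8 \right)} = - 996 \left(30 - 6 \left(-8\right)^{2} + 3 \cdot 2\right) = - 996 \left(30 - 384 + 6\right) = \left(-996\right) \left(-348\right) = 346608$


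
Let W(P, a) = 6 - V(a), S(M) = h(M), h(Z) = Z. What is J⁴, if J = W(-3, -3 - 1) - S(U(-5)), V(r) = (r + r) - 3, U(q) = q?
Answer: 234256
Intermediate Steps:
S(M) = M
V(r) = -3 + 2*r (V(r) = 2*r - 3 = -3 + 2*r)
W(P, a) = 9 - 2*a (W(P, a) = 6 - (-3 + 2*a) = 6 + (3 - 2*a) = 9 - 2*a)
J = 22 (J = (9 - 2*(-3 - 1)) - 1*(-5) = (9 - 2*(-4)) + 5 = (9 + 8) + 5 = 17 + 5 = 22)
J⁴ = 22⁴ = 234256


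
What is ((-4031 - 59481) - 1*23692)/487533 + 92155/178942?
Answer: 9774715149/29080043362 ≈ 0.33613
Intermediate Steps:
((-4031 - 59481) - 1*23692)/487533 + 92155/178942 = (-63512 - 23692)*(1/487533) + 92155*(1/178942) = -87204*1/487533 + 92155/178942 = -29068/162511 + 92155/178942 = 9774715149/29080043362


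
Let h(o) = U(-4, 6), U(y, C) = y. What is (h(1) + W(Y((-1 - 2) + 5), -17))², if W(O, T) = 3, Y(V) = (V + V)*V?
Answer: 1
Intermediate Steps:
Y(V) = 2*V² (Y(V) = (2*V)*V = 2*V²)
h(o) = -4
(h(1) + W(Y((-1 - 2) + 5), -17))² = (-4 + 3)² = (-1)² = 1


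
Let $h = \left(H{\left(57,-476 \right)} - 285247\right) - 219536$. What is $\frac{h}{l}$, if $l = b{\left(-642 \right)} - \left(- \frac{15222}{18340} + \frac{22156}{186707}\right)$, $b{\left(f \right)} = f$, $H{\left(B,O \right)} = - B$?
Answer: $\frac{864338174439600}{1097952391523} \approx 787.23$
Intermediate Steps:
$h = -504840$ ($h = \left(\left(-1\right) 57 - 285247\right) - 219536 = \left(-57 - 285247\right) - 219536 = -285304 - 219536 = -504840$)
$l = - \frac{1097952391523}{1712103190}$ ($l = -642 - \left(- \frac{15222}{18340} + \frac{22156}{186707}\right) = -642 - \left(\left(-15222\right) \frac{1}{18340} + 22156 \cdot \frac{1}{186707}\right) = -642 - \left(- \frac{7611}{9170} + \frac{22156}{186707}\right) = -642 - - \frac{1217856457}{1712103190} = -642 + \frac{1217856457}{1712103190} = - \frac{1097952391523}{1712103190} \approx -641.29$)
$\frac{h}{l} = - \frac{504840}{- \frac{1097952391523}{1712103190}} = \left(-504840\right) \left(- \frac{1712103190}{1097952391523}\right) = \frac{864338174439600}{1097952391523}$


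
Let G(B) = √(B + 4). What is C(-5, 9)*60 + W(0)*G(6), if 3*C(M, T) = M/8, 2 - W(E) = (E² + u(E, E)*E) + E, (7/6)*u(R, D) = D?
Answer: -25/2 + 2*√10 ≈ -6.1754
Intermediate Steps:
u(R, D) = 6*D/7
G(B) = √(4 + B)
W(E) = 2 - E - 13*E²/7 (W(E) = 2 - ((E² + (6*E/7)*E) + E) = 2 - ((E² + 6*E²/7) + E) = 2 - (13*E²/7 + E) = 2 - (E + 13*E²/7) = 2 + (-E - 13*E²/7) = 2 - E - 13*E²/7)
C(M, T) = M/24 (C(M, T) = (M/8)/3 = M/24)
C(-5, 9)*60 + W(0)*G(6) = ((1/24)*(-5))*60 + (2 - 1*0 - 13/7*0²)*√(4 + 6) = -5/24*60 + (2 + 0 - 13/7*0)*√10 = -25/2 + (2 + 0 + 0)*√10 = -25/2 + 2*√10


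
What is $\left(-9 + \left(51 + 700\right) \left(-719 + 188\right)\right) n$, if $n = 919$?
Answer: $-366488010$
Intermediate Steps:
$\left(-9 + \left(51 + 700\right) \left(-719 + 188\right)\right) n = \left(-9 + \left(51 + 700\right) \left(-719 + 188\right)\right) 919 = \left(-9 + 751 \left(-531\right)\right) 919 = \left(-9 - 398781\right) 919 = \left(-398790\right) 919 = -366488010$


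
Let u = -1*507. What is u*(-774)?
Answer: 392418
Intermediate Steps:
u = -507
u*(-774) = -507*(-774) = 392418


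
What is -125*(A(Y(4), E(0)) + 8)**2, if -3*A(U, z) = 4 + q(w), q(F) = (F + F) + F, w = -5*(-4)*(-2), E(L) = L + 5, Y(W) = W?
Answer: -2450000/9 ≈ -2.7222e+5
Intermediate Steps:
E(L) = 5 + L
w = -40 (w = 20*(-2) = -40)
q(F) = 3*F (q(F) = 2*F + F = 3*F)
A(U, z) = 116/3 (A(U, z) = -(4 + 3*(-40))/3 = -(4 - 120)/3 = -1/3*(-116) = 116/3)
-125*(A(Y(4), E(0)) + 8)**2 = -125*(116/3 + 8)**2 = -125*(140/3)**2 = -125*19600/9 = -2450000/9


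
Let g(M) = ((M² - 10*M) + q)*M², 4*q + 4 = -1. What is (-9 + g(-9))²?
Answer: 3020931369/16 ≈ 1.8881e+8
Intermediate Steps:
q = -5/4 (q = -1 + (¼)*(-1) = -1 - ¼ = -5/4 ≈ -1.2500)
g(M) = M²*(-5/4 + M² - 10*M) (g(M) = ((M² - 10*M) - 5/4)*M² = (-5/4 + M² - 10*M)*M² = M²*(-5/4 + M² - 10*M))
(-9 + g(-9))² = (-9 + (-9)²*(-5/4 + (-9)² - 10*(-9)))² = (-9 + 81*(-5/4 + 81 + 90))² = (-9 + 81*(679/4))² = (-9 + 54999/4)² = (54963/4)² = 3020931369/16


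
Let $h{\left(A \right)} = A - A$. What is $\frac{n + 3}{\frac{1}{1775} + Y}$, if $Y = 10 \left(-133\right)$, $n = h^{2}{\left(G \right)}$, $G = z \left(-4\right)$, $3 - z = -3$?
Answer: $- \frac{5325}{2360749} \approx -0.0022556$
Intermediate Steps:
$z = 6$ ($z = 3 - -3 = 3 + 3 = 6$)
$G = -24$ ($G = 6 \left(-4\right) = -24$)
$h{\left(A \right)} = 0$
$n = 0$ ($n = 0^{2} = 0$)
$Y = -1330$
$\frac{n + 3}{\frac{1}{1775} + Y} = \frac{0 + 3}{\frac{1}{1775} - 1330} = \frac{3}{\frac{1}{1775} - 1330} = \frac{3}{- \frac{2360749}{1775}} = 3 \left(- \frac{1775}{2360749}\right) = - \frac{5325}{2360749}$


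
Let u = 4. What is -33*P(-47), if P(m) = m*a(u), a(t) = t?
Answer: 6204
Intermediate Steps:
P(m) = 4*m (P(m) = m*4 = 4*m)
-33*P(-47) = -132*(-47) = -33*(-188) = 6204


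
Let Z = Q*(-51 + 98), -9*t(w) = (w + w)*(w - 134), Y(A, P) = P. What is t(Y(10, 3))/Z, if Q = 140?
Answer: 131/9870 ≈ 0.013273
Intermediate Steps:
t(w) = -2*w*(-134 + w)/9 (t(w) = -(w + w)*(w - 134)/9 = -2*w*(-134 + w)/9)
Z = 6580 (Z = 140*(-51 + 98) = 140*47 = 6580)
t(Y(10, 3))/Z = ((2/9)*3*(134 - 1*3))/6580 = ((2/9)*3*(134 - 3))*(1/6580) = ((2/9)*3*131)*(1/6580) = (262/3)*(1/6580) = 131/9870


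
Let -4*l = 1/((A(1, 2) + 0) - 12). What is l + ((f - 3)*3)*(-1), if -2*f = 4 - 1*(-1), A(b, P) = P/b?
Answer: 661/40 ≈ 16.525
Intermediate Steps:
f = -5/2 (f = -(4 - 1*(-1))/2 = -(4 + 1)/2 = -½*5 = -5/2 ≈ -2.5000)
l = 1/40 (l = -1/(4*((2/1 + 0) - 12)) = -1/(4*((2*1 + 0) - 12)) = -1/(4*((2 + 0) - 12)) = -1/(4*(2 - 12)) = -¼/(-10) = -¼*(-⅒) = 1/40 ≈ 0.025000)
l + ((f - 3)*3)*(-1) = 1/40 + ((-5/2 - 3)*3)*(-1) = 1/40 - 11/2*3*(-1) = 1/40 - 33/2*(-1) = 1/40 + 33/2 = 661/40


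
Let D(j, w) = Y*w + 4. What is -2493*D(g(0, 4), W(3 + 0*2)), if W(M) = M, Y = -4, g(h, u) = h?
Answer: 19944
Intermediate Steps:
D(j, w) = 4 - 4*w (D(j, w) = -4*w + 4 = 4 - 4*w)
-2493*D(g(0, 4), W(3 + 0*2)) = -2493*(4 - 4*(3 + 0*2)) = -2493*(4 - 4*(3 + 0)) = -2493*(4 - 4*3) = -2493*(4 - 12) = -2493*(-8) = 19944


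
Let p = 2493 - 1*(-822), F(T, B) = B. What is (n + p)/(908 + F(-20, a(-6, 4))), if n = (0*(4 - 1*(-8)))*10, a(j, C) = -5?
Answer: 1105/301 ≈ 3.6711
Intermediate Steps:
n = 0 (n = (0*(4 + 8))*10 = (0*12)*10 = 0*10 = 0)
p = 3315 (p = 2493 + 822 = 3315)
(n + p)/(908 + F(-20, a(-6, 4))) = (0 + 3315)/(908 - 5) = 3315/903 = 3315*(1/903) = 1105/301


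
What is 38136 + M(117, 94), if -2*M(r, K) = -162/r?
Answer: 495777/13 ≈ 38137.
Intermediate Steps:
M(r, K) = 81/r (M(r, K) = -(-81)/r = 81/r)
38136 + M(117, 94) = 38136 + 81/117 = 38136 + 81*(1/117) = 38136 + 9/13 = 495777/13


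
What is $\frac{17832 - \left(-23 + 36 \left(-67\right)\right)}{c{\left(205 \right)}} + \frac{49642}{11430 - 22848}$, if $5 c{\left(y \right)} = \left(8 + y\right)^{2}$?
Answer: $- \frac{182527478}{86337207} \approx -2.1141$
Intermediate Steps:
$c{\left(y \right)} = \frac{\left(8 + y\right)^{2}}{5}$
$\frac{17832 - \left(-23 + 36 \left(-67\right)\right)}{c{\left(205 \right)}} + \frac{49642}{11430 - 22848} = \frac{17832 - \left(-23 + 36 \left(-67\right)\right)}{\frac{1}{5} \left(8 + 205\right)^{2}} + \frac{49642}{11430 - 22848} = \frac{17832 - \left(-23 - 2412\right)}{\frac{1}{5} \cdot 213^{2}} + \frac{49642}{-11418} = \frac{17832 - -2435}{\frac{1}{5} \cdot 45369} + 49642 \left(- \frac{1}{11418}\right) = \frac{17832 + 2435}{\frac{45369}{5}} - \frac{24821}{5709} = 20267 \cdot \frac{5}{45369} - \frac{24821}{5709} = \frac{101335}{45369} - \frac{24821}{5709} = - \frac{182527478}{86337207}$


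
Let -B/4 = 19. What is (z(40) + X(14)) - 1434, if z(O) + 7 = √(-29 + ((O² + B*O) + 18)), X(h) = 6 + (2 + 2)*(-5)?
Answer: -1455 + I*√1451 ≈ -1455.0 + 38.092*I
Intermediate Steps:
B = -76 (B = -4*19 = -76)
X(h) = -14 (X(h) = 6 + 4*(-5) = 6 - 20 = -14)
z(O) = -7 + √(-11 + O² - 76*O) (z(O) = -7 + √(-29 + ((O² - 76*O) + 18)) = -7 + √(-29 + (18 + O² - 76*O)) = -7 + √(-11 + O² - 76*O))
(z(40) + X(14)) - 1434 = ((-7 + √(-11 + 40² - 76*40)) - 14) - 1434 = ((-7 + √(-11 + 1600 - 3040)) - 14) - 1434 = ((-7 + √(-1451)) - 14) - 1434 = ((-7 + I*√1451) - 14) - 1434 = (-21 + I*√1451) - 1434 = -1455 + I*√1451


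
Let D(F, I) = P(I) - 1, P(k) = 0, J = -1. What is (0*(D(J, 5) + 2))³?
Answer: 0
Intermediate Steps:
D(F, I) = -1 (D(F, I) = 0 - 1 = -1)
(0*(D(J, 5) + 2))³ = (0*(-1 + 2))³ = (0*1)³ = 0³ = 0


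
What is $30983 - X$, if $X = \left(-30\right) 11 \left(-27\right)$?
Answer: $22073$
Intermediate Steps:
$X = 8910$ ($X = \left(-330\right) \left(-27\right) = 8910$)
$30983 - X = 30983 - 8910 = 22073$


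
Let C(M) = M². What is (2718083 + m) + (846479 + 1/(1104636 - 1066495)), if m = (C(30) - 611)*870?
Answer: 145545750873/38141 ≈ 3.8160e+6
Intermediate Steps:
m = 251430 (m = (30² - 611)*870 = (900 - 611)*870 = 289*870 = 251430)
(2718083 + m) + (846479 + 1/(1104636 - 1066495)) = (2718083 + 251430) + (846479 + 1/(1104636 - 1066495)) = 2969513 + (846479 + 1/38141) = 2969513 + 32285555540/38141 = 145545750873/38141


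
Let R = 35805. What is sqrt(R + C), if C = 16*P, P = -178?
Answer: sqrt(32957) ≈ 181.54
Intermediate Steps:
C = -2848 (C = 16*(-178) = -2848)
sqrt(R + C) = sqrt(35805 - 2848) = sqrt(32957)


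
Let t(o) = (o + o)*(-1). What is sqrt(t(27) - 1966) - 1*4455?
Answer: -4455 + 2*I*sqrt(505) ≈ -4455.0 + 44.944*I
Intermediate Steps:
t(o) = -2*o (t(o) = (2*o)*(-1) = -2*o)
sqrt(t(27) - 1966) - 1*4455 = sqrt(-2*27 - 1966) - 1*4455 = sqrt(-54 - 1966) - 4455 = sqrt(-2020) - 4455 = 2*I*sqrt(505) - 4455 = -4455 + 2*I*sqrt(505)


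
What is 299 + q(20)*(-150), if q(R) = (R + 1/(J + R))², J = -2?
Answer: -3241879/54 ≈ -60035.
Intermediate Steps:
q(R) = (R + 1/(-2 + R))²
299 + q(20)*(-150) = 299 + ((1 + 20² - 2*20)²/(-2 + 20)²)*(-150) = 299 + ((1 + 400 - 40)²/18²)*(-150) = 299 + ((1/324)*361²)*(-150) = 299 + ((1/324)*130321)*(-150) = 299 + (130321/324)*(-150) = 299 - 3258025/54 = -3241879/54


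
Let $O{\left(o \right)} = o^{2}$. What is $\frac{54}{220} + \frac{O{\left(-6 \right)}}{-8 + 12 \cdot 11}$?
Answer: $\frac{1827}{3410} \approx 0.53578$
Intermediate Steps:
$\frac{54}{220} + \frac{O{\left(-6 \right)}}{-8 + 12 \cdot 11} = \frac{54}{220} + \frac{\left(-6\right)^{2}}{-8 + 12 \cdot 11} = 54 \cdot \frac{1}{220} + \frac{36}{-8 + 132} = \frac{27}{110} + \frac{36}{124} = \frac{27}{110} + 36 \cdot \frac{1}{124} = \frac{27}{110} + \frac{9}{31} = \frac{1827}{3410}$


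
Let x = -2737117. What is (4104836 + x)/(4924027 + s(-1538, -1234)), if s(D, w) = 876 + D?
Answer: 1367719/4923365 ≈ 0.27780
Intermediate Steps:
(4104836 + x)/(4924027 + s(-1538, -1234)) = (4104836 - 2737117)/(4924027 + (876 - 1538)) = 1367719/(4924027 - 662) = 1367719/4923365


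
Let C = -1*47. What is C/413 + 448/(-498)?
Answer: -104215/102837 ≈ -1.0134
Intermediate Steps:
C = -47
C/413 + 448/(-498) = -47/413 + 448/(-498) = -47*1/413 + 448*(-1/498) = -47/413 - 224/249 = -104215/102837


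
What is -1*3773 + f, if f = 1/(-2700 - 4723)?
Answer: -28006980/7423 ≈ -3773.0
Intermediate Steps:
f = -1/7423 (f = 1/(-7423) = -1/7423 ≈ -0.00013472)
-1*3773 + f = -1*3773 - 1/7423 = -3773 - 1/7423 = -28006980/7423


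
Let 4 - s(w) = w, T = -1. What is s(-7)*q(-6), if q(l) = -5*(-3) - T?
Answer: 176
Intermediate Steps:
s(w) = 4 - w
q(l) = 16 (q(l) = -5*(-3) - 1*(-1) = 15 + 1 = 16)
s(-7)*q(-6) = (4 - 1*(-7))*16 = (4 + 7)*16 = 11*16 = 176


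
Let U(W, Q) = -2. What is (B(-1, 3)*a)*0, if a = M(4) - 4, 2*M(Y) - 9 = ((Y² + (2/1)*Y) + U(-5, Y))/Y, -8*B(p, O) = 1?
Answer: 0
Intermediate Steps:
B(p, O) = -⅛ (B(p, O) = -⅛*1 = -⅛)
M(Y) = 9/2 + (-2 + Y² + 2*Y)/(2*Y) (M(Y) = 9/2 + (((Y² + (2/1)*Y) - 2)/Y)/2 = 9/2 + (((Y² + (2*1)*Y) - 2)/Y)/2 = 9/2 + (((Y² + 2*Y) - 2)/Y)/2 = 9/2 + ((-2 + Y² + 2*Y)/Y)/2 = 9/2 + (-2 + Y² + 2*Y)/(2*Y))
a = 13/4 (a = (½)*(-2 + 4*(11 + 4))/4 - 4 = (½)*(¼)*(-2 + 4*15) - 4 = (½)*(¼)*(-2 + 60) - 4 = (½)*(¼)*58 - 4 = 29/4 - 4 = 13/4 ≈ 3.2500)
(B(-1, 3)*a)*0 = -⅛*13/4*0 = -13/32*0 = 0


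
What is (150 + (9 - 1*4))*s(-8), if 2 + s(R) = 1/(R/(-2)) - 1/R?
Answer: -2015/8 ≈ -251.88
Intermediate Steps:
s(R) = -2 - 3/R (s(R) = -2 + (1/(R/(-2)) - 1/R) = -2 + (1/(R*(-1/2)) - 1/R) = -2 + (1/(-R/2) - 1/R) = -2 + (1*(-2/R) - 1/R) = -2 + (-2/R - 1/R) = -2 - 3/R)
(150 + (9 - 1*4))*s(-8) = (150 + (9 - 1*4))*(-2 - 3/(-8)) = (150 + (9 - 4))*(-2 - 3*(-1/8)) = (150 + 5)*(-2 + 3/8) = 155*(-13/8) = -2015/8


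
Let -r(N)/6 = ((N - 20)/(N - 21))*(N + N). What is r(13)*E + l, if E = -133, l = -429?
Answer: 35451/2 ≈ 17726.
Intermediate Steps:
r(N) = -12*N*(-20 + N)/(-21 + N) (r(N) = -6*(N - 20)/(N - 21)*(N + N) = -6*(-20 + N)/(-21 + N)*2*N = -12*N*(-20 + N)/(-21 + N))
r(13)*E + l = (12*13*(20 - 1*13)/(-21 + 13))*(-133) - 429 = (12*13*(20 - 13)/(-8))*(-133) - 429 = (12*13*(-⅛)*7)*(-133) - 429 = -273/2*(-133) - 429 = 36309/2 - 429 = 35451/2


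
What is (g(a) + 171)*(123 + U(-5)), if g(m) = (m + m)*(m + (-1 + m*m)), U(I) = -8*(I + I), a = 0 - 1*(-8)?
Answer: 265321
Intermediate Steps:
a = 8 (a = 0 + 8 = 8)
U(I) = -16*I
g(m) = 2*m*(-1 + m + m²) (g(m) = (2*m)*(m + (-1 + m²)) = (2*m)*(-1 + m + m²) = 2*m*(-1 + m + m²))
(g(a) + 171)*(123 + U(-5)) = (2*8*(-1 + 8 + 8²) + 171)*(123 - 16*(-5)) = (2*8*(-1 + 8 + 64) + 171)*(123 + 80) = (2*8*71 + 171)*203 = (1136 + 171)*203 = 1307*203 = 265321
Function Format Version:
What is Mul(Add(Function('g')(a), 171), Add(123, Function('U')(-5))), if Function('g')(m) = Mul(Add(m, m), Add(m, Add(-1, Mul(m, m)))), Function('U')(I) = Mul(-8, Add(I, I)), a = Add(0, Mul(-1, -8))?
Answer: 265321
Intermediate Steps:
a = 8 (a = Add(0, 8) = 8)
Function('U')(I) = Mul(-16, I) (Function('U')(I) = Mul(-8, Mul(2, I)) = Mul(-16, I))
Function('g')(m) = Mul(2, m, Add(-1, m, Pow(m, 2))) (Function('g')(m) = Mul(Mul(2, m), Add(m, Add(-1, Pow(m, 2)))) = Mul(Mul(2, m), Add(-1, m, Pow(m, 2))) = Mul(2, m, Add(-1, m, Pow(m, 2))))
Mul(Add(Function('g')(a), 171), Add(123, Function('U')(-5))) = Mul(Add(Mul(2, 8, Add(-1, 8, Pow(8, 2))), 171), Add(123, Mul(-16, -5))) = Mul(Add(Mul(2, 8, Add(-1, 8, 64)), 171), Add(123, 80)) = Mul(Add(Mul(2, 8, 71), 171), 203) = Mul(Add(1136, 171), 203) = Mul(1307, 203) = 265321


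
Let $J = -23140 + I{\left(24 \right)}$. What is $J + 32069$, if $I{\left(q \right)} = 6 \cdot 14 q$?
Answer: $10945$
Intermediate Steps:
$I{\left(q \right)} = 84 q$
$J = -21124$ ($J = -23140 + 84 \cdot 24 = -23140 + 2016 = -21124$)
$J + 32069 = -21124 + 32069 = 10945$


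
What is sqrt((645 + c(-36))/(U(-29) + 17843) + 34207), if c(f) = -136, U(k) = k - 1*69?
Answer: 2*sqrt(15933847755)/1365 ≈ 184.95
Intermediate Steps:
U(k) = -69 + k (U(k) = k - 69 = -69 + k)
sqrt((645 + c(-36))/(U(-29) + 17843) + 34207) = sqrt((645 - 136)/((-69 - 29) + 17843) + 34207) = sqrt(509/(-98 + 17843) + 34207) = sqrt(509/17745 + 34207) = sqrt(607003724/17745) = 2*sqrt(15933847755)/1365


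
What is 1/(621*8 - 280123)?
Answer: -1/275155 ≈ -3.6343e-6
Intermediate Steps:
1/(621*8 - 280123) = 1/(4968 - 280123) = 1/(-275155) = -1/275155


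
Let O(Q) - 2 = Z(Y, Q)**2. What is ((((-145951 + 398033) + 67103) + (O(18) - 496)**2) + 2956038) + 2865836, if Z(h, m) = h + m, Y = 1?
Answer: 6158748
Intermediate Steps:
O(Q) = 2 + (1 + Q)**2
((((-145951 + 398033) + 67103) + (O(18) - 496)**2) + 2956038) + 2865836 = ((((-145951 + 398033) + 67103) + ((2 + (1 + 18)**2) - 496)**2) + 2956038) + 2865836 = (((252082 + 67103) + ((2 + 19**2) - 496)**2) + 2956038) + 2865836 = ((319185 + ((2 + 361) - 496)**2) + 2956038) + 2865836 = ((319185 + (363 - 496)**2) + 2956038) + 2865836 = ((319185 + (-133)**2) + 2956038) + 2865836 = ((319185 + 17689) + 2956038) + 2865836 = (336874 + 2956038) + 2865836 = 3292912 + 2865836 = 6158748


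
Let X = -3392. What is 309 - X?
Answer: 3701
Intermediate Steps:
309 - X = 309 - 1*(-3392) = 309 + 3392 = 3701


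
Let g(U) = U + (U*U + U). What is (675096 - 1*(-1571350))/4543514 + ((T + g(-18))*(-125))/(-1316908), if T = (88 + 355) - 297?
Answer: 801212085867/1495847483678 ≈ 0.53562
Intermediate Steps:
g(U) = U² + 2*U (g(U) = U + (U² + U) = U + (U + U²) = U² + 2*U)
T = 146 (T = 443 - 297 = 146)
(675096 - 1*(-1571350))/4543514 + ((T + g(-18))*(-125))/(-1316908) = (675096 - 1*(-1571350))/4543514 + ((146 - 18*(2 - 18))*(-125))/(-1316908) = (675096 + 1571350)*(1/4543514) + ((146 - 18*(-16))*(-125))*(-1/1316908) = 2246446*(1/4543514) + ((146 + 288)*(-125))*(-1/1316908) = 1123223/2271757 + (434*(-125))*(-1/1316908) = 1123223/2271757 - 54250*(-1/1316908) = 1123223/2271757 + 27125/658454 = 801212085867/1495847483678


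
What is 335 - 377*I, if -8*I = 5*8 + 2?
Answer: 9257/4 ≈ 2314.3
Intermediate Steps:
I = -21/4 (I = -(5*8 + 2)/8 = -(40 + 2)/8 = -⅛*42 = -21/4 ≈ -5.2500)
335 - 377*I = 335 - 377*(-21/4) = 335 + 7917/4 = 9257/4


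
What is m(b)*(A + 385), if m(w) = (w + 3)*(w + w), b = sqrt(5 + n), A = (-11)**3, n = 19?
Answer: -45408 - 11352*sqrt(6) ≈ -73215.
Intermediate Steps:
A = -1331
b = 2*sqrt(6) (b = sqrt(5 + 19) = sqrt(24) = 2*sqrt(6) ≈ 4.8990)
m(w) = 2*w*(3 + w) (m(w) = (3 + w)*(2*w) = 2*w*(3 + w))
m(b)*(A + 385) = (2*(2*sqrt(6))*(3 + 2*sqrt(6)))*(-1331 + 385) = (4*sqrt(6)*(3 + 2*sqrt(6)))*(-946) = -3784*sqrt(6)*(3 + 2*sqrt(6))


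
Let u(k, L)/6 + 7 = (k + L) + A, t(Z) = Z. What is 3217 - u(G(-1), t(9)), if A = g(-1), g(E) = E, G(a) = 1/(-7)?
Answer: 22483/7 ≈ 3211.9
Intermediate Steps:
G(a) = -1/7
A = -1
u(k, L) = -48 + 6*L + 6*k (u(k, L) = -42 + 6*((k + L) - 1) = -42 + 6*((L + k) - 1) = -42 + 6*(-1 + L + k) = -42 + (-6 + 6*L + 6*k) = -48 + 6*L + 6*k)
3217 - u(G(-1), t(9)) = 3217 - (-48 + 6*9 + 6*(-1/7)) = 3217 - (-48 + 54 - 6/7) = 3217 - 1*36/7 = 3217 - 36/7 = 22483/7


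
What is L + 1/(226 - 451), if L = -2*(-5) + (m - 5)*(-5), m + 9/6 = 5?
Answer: 7873/450 ≈ 17.496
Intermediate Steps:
m = 7/2 (m = -3/2 + 5 = 7/2 ≈ 3.5000)
L = 35/2 (L = -2*(-5) + (7/2 - 5)*(-5) = 10 - 3/2*(-5) = 10 + 15/2 = 35/2 ≈ 17.500)
L + 1/(226 - 451) = 35/2 + 1/(226 - 451) = 35/2 + 1/(-225) = 35/2 - 1/225 = 7873/450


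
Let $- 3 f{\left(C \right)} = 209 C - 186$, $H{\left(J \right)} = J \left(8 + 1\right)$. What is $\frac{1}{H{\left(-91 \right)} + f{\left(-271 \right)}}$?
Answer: $\frac{3}{54368} \approx 5.518 \cdot 10^{-5}$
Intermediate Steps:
$H{\left(J \right)} = 9 J$ ($H{\left(J \right)} = J 9 = 9 J$)
$f{\left(C \right)} = 62 - \frac{209 C}{3}$ ($f{\left(C \right)} = - \frac{209 C - 186}{3} = - \frac{-186 + 209 C}{3} = 62 - \frac{209 C}{3}$)
$\frac{1}{H{\left(-91 \right)} + f{\left(-271 \right)}} = \frac{1}{9 \left(-91\right) + \left(62 - - \frac{56639}{3}\right)} = \frac{1}{-819 + \left(62 + \frac{56639}{3}\right)} = \frac{1}{-819 + \frac{56825}{3}} = \frac{1}{\frac{54368}{3}} = \frac{3}{54368}$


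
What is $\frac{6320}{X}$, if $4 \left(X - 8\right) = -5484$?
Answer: $- \frac{6320}{1363} \approx -4.6368$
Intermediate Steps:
$X = -1363$ ($X = 8 + \frac{1}{4} \left(-5484\right) = 8 - 1371 = -1363$)
$\frac{6320}{X} = \frac{6320}{-1363} = 6320 \left(- \frac{1}{1363}\right) = - \frac{6320}{1363}$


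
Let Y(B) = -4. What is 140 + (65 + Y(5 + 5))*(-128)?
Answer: -7668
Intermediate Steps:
140 + (65 + Y(5 + 5))*(-128) = 140 + (65 - 4)*(-128) = 140 + 61*(-128) = 140 - 7808 = -7668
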